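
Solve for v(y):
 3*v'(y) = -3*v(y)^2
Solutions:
 v(y) = 1/(C1 + y)


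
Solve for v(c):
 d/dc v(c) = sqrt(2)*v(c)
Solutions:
 v(c) = C1*exp(sqrt(2)*c)


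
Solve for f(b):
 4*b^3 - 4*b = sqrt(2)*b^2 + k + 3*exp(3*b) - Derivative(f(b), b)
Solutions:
 f(b) = C1 - b^4 + sqrt(2)*b^3/3 + 2*b^2 + b*k + exp(3*b)


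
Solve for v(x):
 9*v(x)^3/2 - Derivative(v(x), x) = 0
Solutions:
 v(x) = -sqrt(-1/(C1 + 9*x))
 v(x) = sqrt(-1/(C1 + 9*x))


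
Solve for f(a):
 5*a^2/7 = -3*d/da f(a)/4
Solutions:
 f(a) = C1 - 20*a^3/63


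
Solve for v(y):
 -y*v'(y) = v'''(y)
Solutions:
 v(y) = C1 + Integral(C2*airyai(-y) + C3*airybi(-y), y)


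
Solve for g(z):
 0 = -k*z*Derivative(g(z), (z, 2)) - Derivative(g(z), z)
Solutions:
 g(z) = C1 + z^(((re(k) - 1)*re(k) + im(k)^2)/(re(k)^2 + im(k)^2))*(C2*sin(log(z)*Abs(im(k))/(re(k)^2 + im(k)^2)) + C3*cos(log(z)*im(k)/(re(k)^2 + im(k)^2)))


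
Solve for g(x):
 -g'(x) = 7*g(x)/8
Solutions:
 g(x) = C1*exp(-7*x/8)


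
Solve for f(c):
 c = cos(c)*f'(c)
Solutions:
 f(c) = C1 + Integral(c/cos(c), c)


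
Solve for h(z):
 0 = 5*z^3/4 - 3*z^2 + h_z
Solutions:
 h(z) = C1 - 5*z^4/16 + z^3


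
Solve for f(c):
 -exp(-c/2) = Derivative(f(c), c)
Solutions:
 f(c) = C1 + 2*exp(-c/2)


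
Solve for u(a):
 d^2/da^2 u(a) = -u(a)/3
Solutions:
 u(a) = C1*sin(sqrt(3)*a/3) + C2*cos(sqrt(3)*a/3)


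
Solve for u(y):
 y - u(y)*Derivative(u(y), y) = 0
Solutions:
 u(y) = -sqrt(C1 + y^2)
 u(y) = sqrt(C1 + y^2)


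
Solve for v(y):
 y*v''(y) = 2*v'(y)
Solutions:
 v(y) = C1 + C2*y^3


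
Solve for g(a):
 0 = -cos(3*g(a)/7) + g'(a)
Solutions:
 -a - 7*log(sin(3*g(a)/7) - 1)/6 + 7*log(sin(3*g(a)/7) + 1)/6 = C1


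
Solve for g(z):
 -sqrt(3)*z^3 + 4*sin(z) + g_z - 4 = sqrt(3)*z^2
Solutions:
 g(z) = C1 + sqrt(3)*z^4/4 + sqrt(3)*z^3/3 + 4*z + 4*cos(z)


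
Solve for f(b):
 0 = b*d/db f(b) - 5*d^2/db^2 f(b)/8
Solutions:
 f(b) = C1 + C2*erfi(2*sqrt(5)*b/5)


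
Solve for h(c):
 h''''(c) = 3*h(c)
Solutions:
 h(c) = C1*exp(-3^(1/4)*c) + C2*exp(3^(1/4)*c) + C3*sin(3^(1/4)*c) + C4*cos(3^(1/4)*c)


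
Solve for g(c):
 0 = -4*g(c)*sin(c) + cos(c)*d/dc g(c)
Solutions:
 g(c) = C1/cos(c)^4


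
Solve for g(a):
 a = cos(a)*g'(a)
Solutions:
 g(a) = C1 + Integral(a/cos(a), a)


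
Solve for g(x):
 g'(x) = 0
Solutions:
 g(x) = C1


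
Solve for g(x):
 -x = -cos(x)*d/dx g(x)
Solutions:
 g(x) = C1 + Integral(x/cos(x), x)


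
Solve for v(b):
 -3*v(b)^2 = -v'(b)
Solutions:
 v(b) = -1/(C1 + 3*b)


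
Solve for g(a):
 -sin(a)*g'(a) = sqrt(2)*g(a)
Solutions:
 g(a) = C1*(cos(a) + 1)^(sqrt(2)/2)/(cos(a) - 1)^(sqrt(2)/2)


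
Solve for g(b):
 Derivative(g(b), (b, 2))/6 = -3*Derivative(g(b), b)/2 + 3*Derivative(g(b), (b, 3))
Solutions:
 g(b) = C1 + C2*exp(b*(1 - sqrt(649))/36) + C3*exp(b*(1 + sqrt(649))/36)


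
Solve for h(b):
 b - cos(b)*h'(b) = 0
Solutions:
 h(b) = C1 + Integral(b/cos(b), b)


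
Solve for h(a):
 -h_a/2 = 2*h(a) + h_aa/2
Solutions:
 h(a) = (C1*sin(sqrt(15)*a/2) + C2*cos(sqrt(15)*a/2))*exp(-a/2)


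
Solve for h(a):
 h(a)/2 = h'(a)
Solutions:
 h(a) = C1*exp(a/2)


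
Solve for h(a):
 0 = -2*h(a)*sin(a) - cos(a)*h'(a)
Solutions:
 h(a) = C1*cos(a)^2


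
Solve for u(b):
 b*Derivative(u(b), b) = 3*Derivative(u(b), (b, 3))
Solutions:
 u(b) = C1 + Integral(C2*airyai(3^(2/3)*b/3) + C3*airybi(3^(2/3)*b/3), b)


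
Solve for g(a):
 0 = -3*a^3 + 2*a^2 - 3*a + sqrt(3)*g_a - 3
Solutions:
 g(a) = C1 + sqrt(3)*a^4/4 - 2*sqrt(3)*a^3/9 + sqrt(3)*a^2/2 + sqrt(3)*a


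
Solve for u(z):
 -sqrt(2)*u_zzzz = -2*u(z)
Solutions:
 u(z) = C1*exp(-2^(1/8)*z) + C2*exp(2^(1/8)*z) + C3*sin(2^(1/8)*z) + C4*cos(2^(1/8)*z)


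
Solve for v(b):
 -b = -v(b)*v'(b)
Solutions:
 v(b) = -sqrt(C1 + b^2)
 v(b) = sqrt(C1 + b^2)


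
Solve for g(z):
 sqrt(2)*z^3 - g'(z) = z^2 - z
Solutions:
 g(z) = C1 + sqrt(2)*z^4/4 - z^3/3 + z^2/2


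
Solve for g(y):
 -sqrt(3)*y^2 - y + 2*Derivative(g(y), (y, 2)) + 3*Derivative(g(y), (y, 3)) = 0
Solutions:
 g(y) = C1 + C2*y + C3*exp(-2*y/3) + sqrt(3)*y^4/24 + y^3*(1 - 3*sqrt(3))/12 - 3*y^2*(1 - 3*sqrt(3))/8


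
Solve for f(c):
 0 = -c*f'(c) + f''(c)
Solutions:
 f(c) = C1 + C2*erfi(sqrt(2)*c/2)


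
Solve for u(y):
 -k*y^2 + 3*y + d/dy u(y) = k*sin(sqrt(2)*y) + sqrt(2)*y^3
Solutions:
 u(y) = C1 + k*y^3/3 - sqrt(2)*k*cos(sqrt(2)*y)/2 + sqrt(2)*y^4/4 - 3*y^2/2


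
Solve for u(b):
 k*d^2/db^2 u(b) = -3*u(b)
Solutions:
 u(b) = C1*exp(-sqrt(3)*b*sqrt(-1/k)) + C2*exp(sqrt(3)*b*sqrt(-1/k))


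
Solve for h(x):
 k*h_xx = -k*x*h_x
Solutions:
 h(x) = C1 + C2*erf(sqrt(2)*x/2)


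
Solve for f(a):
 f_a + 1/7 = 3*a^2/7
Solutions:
 f(a) = C1 + a^3/7 - a/7


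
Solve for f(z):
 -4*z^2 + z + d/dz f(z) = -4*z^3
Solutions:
 f(z) = C1 - z^4 + 4*z^3/3 - z^2/2


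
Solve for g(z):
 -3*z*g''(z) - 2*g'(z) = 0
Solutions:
 g(z) = C1 + C2*z^(1/3)


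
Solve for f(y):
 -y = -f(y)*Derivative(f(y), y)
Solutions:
 f(y) = -sqrt(C1 + y^2)
 f(y) = sqrt(C1 + y^2)


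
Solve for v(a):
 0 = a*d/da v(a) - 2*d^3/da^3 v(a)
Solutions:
 v(a) = C1 + Integral(C2*airyai(2^(2/3)*a/2) + C3*airybi(2^(2/3)*a/2), a)


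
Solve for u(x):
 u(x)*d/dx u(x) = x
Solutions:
 u(x) = -sqrt(C1 + x^2)
 u(x) = sqrt(C1 + x^2)


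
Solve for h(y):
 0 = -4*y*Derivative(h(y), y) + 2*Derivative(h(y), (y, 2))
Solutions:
 h(y) = C1 + C2*erfi(y)


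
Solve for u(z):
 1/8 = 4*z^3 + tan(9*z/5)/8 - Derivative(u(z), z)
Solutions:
 u(z) = C1 + z^4 - z/8 - 5*log(cos(9*z/5))/72


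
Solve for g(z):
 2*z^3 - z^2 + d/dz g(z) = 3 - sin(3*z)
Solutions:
 g(z) = C1 - z^4/2 + z^3/3 + 3*z + cos(3*z)/3


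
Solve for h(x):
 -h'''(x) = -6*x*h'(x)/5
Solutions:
 h(x) = C1 + Integral(C2*airyai(5^(2/3)*6^(1/3)*x/5) + C3*airybi(5^(2/3)*6^(1/3)*x/5), x)


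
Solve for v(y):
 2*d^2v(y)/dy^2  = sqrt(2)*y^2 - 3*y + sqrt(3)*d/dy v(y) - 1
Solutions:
 v(y) = C1 + C2*exp(sqrt(3)*y/2) - sqrt(6)*y^3/9 - 2*sqrt(2)*y^2/3 + sqrt(3)*y^2/2 - 8*sqrt(6)*y/9 + sqrt(3)*y/3 + 2*y


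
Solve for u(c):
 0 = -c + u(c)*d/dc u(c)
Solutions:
 u(c) = -sqrt(C1 + c^2)
 u(c) = sqrt(C1 + c^2)


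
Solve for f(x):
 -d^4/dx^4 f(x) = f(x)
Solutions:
 f(x) = (C1*sin(sqrt(2)*x/2) + C2*cos(sqrt(2)*x/2))*exp(-sqrt(2)*x/2) + (C3*sin(sqrt(2)*x/2) + C4*cos(sqrt(2)*x/2))*exp(sqrt(2)*x/2)


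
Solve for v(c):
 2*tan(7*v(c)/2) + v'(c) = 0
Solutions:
 v(c) = -2*asin(C1*exp(-7*c))/7 + 2*pi/7
 v(c) = 2*asin(C1*exp(-7*c))/7


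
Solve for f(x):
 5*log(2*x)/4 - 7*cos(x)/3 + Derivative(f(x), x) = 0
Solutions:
 f(x) = C1 - 5*x*log(x)/4 - 5*x*log(2)/4 + 5*x/4 + 7*sin(x)/3


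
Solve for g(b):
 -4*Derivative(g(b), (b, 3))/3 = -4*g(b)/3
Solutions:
 g(b) = C3*exp(b) + (C1*sin(sqrt(3)*b/2) + C2*cos(sqrt(3)*b/2))*exp(-b/2)


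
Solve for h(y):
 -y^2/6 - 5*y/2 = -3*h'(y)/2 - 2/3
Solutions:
 h(y) = C1 + y^3/27 + 5*y^2/6 - 4*y/9


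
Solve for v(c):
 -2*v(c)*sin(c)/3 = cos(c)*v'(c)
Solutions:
 v(c) = C1*cos(c)^(2/3)


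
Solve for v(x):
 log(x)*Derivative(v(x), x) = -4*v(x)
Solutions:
 v(x) = C1*exp(-4*li(x))


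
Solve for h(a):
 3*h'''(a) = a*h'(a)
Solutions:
 h(a) = C1 + Integral(C2*airyai(3^(2/3)*a/3) + C3*airybi(3^(2/3)*a/3), a)


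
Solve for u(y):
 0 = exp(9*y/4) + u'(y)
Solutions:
 u(y) = C1 - 4*exp(9*y/4)/9


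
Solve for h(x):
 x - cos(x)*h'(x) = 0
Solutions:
 h(x) = C1 + Integral(x/cos(x), x)


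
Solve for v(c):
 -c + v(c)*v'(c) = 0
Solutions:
 v(c) = -sqrt(C1 + c^2)
 v(c) = sqrt(C1 + c^2)


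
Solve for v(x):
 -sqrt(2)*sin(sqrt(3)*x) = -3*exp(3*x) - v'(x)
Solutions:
 v(x) = C1 - exp(3*x) - sqrt(6)*cos(sqrt(3)*x)/3


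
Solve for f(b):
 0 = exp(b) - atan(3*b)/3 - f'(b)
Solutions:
 f(b) = C1 - b*atan(3*b)/3 + exp(b) + log(9*b^2 + 1)/18


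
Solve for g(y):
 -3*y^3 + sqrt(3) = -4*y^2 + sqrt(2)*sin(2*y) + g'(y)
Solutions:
 g(y) = C1 - 3*y^4/4 + 4*y^3/3 + sqrt(3)*y + sqrt(2)*cos(2*y)/2


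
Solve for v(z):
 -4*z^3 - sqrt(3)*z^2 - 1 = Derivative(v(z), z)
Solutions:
 v(z) = C1 - z^4 - sqrt(3)*z^3/3 - z


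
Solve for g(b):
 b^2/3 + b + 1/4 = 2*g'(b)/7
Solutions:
 g(b) = C1 + 7*b^3/18 + 7*b^2/4 + 7*b/8


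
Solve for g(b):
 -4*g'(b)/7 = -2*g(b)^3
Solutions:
 g(b) = -sqrt(-1/(C1 + 7*b))
 g(b) = sqrt(-1/(C1 + 7*b))


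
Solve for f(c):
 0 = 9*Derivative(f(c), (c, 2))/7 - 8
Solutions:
 f(c) = C1 + C2*c + 28*c^2/9


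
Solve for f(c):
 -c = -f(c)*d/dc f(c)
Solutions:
 f(c) = -sqrt(C1 + c^2)
 f(c) = sqrt(C1 + c^2)


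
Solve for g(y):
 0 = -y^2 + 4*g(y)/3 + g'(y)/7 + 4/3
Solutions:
 g(y) = C1*exp(-28*y/3) + 3*y^2/4 - 9*y/56 - 1541/1568


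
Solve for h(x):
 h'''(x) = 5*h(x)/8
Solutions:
 h(x) = C3*exp(5^(1/3)*x/2) + (C1*sin(sqrt(3)*5^(1/3)*x/4) + C2*cos(sqrt(3)*5^(1/3)*x/4))*exp(-5^(1/3)*x/4)


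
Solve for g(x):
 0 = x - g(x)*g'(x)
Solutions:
 g(x) = -sqrt(C1 + x^2)
 g(x) = sqrt(C1 + x^2)


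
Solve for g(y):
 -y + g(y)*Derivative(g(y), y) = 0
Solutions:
 g(y) = -sqrt(C1 + y^2)
 g(y) = sqrt(C1 + y^2)


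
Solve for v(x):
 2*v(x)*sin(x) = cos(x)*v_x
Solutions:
 v(x) = C1/cos(x)^2


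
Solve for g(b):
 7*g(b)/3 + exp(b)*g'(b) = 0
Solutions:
 g(b) = C1*exp(7*exp(-b)/3)


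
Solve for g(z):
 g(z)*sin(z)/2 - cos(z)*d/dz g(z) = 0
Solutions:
 g(z) = C1/sqrt(cos(z))


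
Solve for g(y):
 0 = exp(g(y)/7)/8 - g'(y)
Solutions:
 g(y) = 7*log(-1/(C1 + y)) + 7*log(56)


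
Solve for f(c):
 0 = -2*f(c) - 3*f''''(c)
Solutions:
 f(c) = (C1*sin(6^(3/4)*c/6) + C2*cos(6^(3/4)*c/6))*exp(-6^(3/4)*c/6) + (C3*sin(6^(3/4)*c/6) + C4*cos(6^(3/4)*c/6))*exp(6^(3/4)*c/6)


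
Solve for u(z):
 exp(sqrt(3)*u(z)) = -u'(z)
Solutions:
 u(z) = sqrt(3)*(2*log(1/(C1 + z)) - log(3))/6


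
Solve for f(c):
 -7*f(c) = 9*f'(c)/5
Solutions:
 f(c) = C1*exp(-35*c/9)


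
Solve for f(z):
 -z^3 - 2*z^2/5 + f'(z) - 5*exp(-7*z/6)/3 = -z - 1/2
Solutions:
 f(z) = C1 + z^4/4 + 2*z^3/15 - z^2/2 - z/2 - 10*exp(-7*z/6)/7


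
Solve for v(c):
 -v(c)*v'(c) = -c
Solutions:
 v(c) = -sqrt(C1 + c^2)
 v(c) = sqrt(C1 + c^2)


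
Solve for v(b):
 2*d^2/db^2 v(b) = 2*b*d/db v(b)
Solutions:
 v(b) = C1 + C2*erfi(sqrt(2)*b/2)


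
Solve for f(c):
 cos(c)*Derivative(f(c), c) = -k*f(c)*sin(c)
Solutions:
 f(c) = C1*exp(k*log(cos(c)))


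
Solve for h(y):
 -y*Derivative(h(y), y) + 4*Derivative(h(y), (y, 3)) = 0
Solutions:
 h(y) = C1 + Integral(C2*airyai(2^(1/3)*y/2) + C3*airybi(2^(1/3)*y/2), y)


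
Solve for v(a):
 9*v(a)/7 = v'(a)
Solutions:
 v(a) = C1*exp(9*a/7)


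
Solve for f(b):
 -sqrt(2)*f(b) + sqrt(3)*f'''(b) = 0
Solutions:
 f(b) = C3*exp(2^(1/6)*3^(5/6)*b/3) + (C1*sin(2^(1/6)*3^(1/3)*b/2) + C2*cos(2^(1/6)*3^(1/3)*b/2))*exp(-2^(1/6)*3^(5/6)*b/6)


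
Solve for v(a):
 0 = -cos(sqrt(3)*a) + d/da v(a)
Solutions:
 v(a) = C1 + sqrt(3)*sin(sqrt(3)*a)/3


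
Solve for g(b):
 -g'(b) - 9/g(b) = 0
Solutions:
 g(b) = -sqrt(C1 - 18*b)
 g(b) = sqrt(C1 - 18*b)


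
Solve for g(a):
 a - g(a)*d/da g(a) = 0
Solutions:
 g(a) = -sqrt(C1 + a^2)
 g(a) = sqrt(C1 + a^2)


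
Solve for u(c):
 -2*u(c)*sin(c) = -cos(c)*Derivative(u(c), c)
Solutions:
 u(c) = C1/cos(c)^2


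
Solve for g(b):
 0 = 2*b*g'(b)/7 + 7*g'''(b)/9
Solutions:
 g(b) = C1 + Integral(C2*airyai(-126^(1/3)*b/7) + C3*airybi(-126^(1/3)*b/7), b)


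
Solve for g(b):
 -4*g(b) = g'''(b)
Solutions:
 g(b) = C3*exp(-2^(2/3)*b) + (C1*sin(2^(2/3)*sqrt(3)*b/2) + C2*cos(2^(2/3)*sqrt(3)*b/2))*exp(2^(2/3)*b/2)


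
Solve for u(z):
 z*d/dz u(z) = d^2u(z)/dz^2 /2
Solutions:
 u(z) = C1 + C2*erfi(z)


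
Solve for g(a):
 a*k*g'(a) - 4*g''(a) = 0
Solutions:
 g(a) = Piecewise((-sqrt(2)*sqrt(pi)*C1*erf(sqrt(2)*a*sqrt(-k)/4)/sqrt(-k) - C2, (k > 0) | (k < 0)), (-C1*a - C2, True))


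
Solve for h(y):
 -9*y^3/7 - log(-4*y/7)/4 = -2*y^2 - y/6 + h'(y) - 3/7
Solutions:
 h(y) = C1 - 9*y^4/28 + 2*y^3/3 + y^2/12 - y*log(-y)/4 + y*(-14*log(2) + 7*log(7) + 19)/28


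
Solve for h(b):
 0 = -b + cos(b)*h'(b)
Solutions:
 h(b) = C1 + Integral(b/cos(b), b)


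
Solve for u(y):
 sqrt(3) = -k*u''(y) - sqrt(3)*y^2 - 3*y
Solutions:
 u(y) = C1 + C2*y - sqrt(3)*y^4/(12*k) - y^3/(2*k) - sqrt(3)*y^2/(2*k)


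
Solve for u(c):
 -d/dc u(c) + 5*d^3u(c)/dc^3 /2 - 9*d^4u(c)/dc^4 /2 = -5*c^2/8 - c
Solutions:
 u(c) = C1 + C2*exp(c*(25/(27*sqrt(5811) + 2062)^(1/3) + 10 + (27*sqrt(5811) + 2062)^(1/3))/54)*sin(sqrt(3)*c*(-(27*sqrt(5811) + 2062)^(1/3) + 25/(27*sqrt(5811) + 2062)^(1/3))/54) + C3*exp(c*(25/(27*sqrt(5811) + 2062)^(1/3) + 10 + (27*sqrt(5811) + 2062)^(1/3))/54)*cos(sqrt(3)*c*(-(27*sqrt(5811) + 2062)^(1/3) + 25/(27*sqrt(5811) + 2062)^(1/3))/54) + C4*exp(c*(-(27*sqrt(5811) + 2062)^(1/3) - 25/(27*sqrt(5811) + 2062)^(1/3) + 5)/27) + 5*c^3/24 + c^2/2 + 25*c/8


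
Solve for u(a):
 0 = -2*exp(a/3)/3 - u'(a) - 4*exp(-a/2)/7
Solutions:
 u(a) = C1 - 2*exp(a/3) + 8*exp(-a/2)/7


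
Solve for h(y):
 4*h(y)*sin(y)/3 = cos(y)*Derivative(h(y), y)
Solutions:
 h(y) = C1/cos(y)^(4/3)


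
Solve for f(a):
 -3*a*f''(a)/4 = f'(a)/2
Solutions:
 f(a) = C1 + C2*a^(1/3)


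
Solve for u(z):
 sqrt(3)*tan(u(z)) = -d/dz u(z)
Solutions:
 u(z) = pi - asin(C1*exp(-sqrt(3)*z))
 u(z) = asin(C1*exp(-sqrt(3)*z))


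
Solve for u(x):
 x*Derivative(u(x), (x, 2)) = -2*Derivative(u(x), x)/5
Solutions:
 u(x) = C1 + C2*x^(3/5)


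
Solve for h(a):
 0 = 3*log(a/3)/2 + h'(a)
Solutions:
 h(a) = C1 - 3*a*log(a)/2 + 3*a/2 + 3*a*log(3)/2


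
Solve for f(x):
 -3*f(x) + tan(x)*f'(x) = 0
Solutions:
 f(x) = C1*sin(x)^3


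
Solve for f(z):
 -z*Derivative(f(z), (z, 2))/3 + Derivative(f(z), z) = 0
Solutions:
 f(z) = C1 + C2*z^4


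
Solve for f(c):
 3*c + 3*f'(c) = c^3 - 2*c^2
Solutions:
 f(c) = C1 + c^4/12 - 2*c^3/9 - c^2/2


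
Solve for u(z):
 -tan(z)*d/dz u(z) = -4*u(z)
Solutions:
 u(z) = C1*sin(z)^4


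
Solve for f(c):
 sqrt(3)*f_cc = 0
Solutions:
 f(c) = C1 + C2*c


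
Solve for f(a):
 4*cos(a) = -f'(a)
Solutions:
 f(a) = C1 - 4*sin(a)


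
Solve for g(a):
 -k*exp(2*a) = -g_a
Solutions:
 g(a) = C1 + k*exp(2*a)/2


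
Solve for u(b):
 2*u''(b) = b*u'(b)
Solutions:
 u(b) = C1 + C2*erfi(b/2)


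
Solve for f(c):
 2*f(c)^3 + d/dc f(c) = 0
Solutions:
 f(c) = -sqrt(2)*sqrt(-1/(C1 - 2*c))/2
 f(c) = sqrt(2)*sqrt(-1/(C1 - 2*c))/2


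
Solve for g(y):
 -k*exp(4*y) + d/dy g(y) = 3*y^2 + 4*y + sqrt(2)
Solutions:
 g(y) = C1 + k*exp(4*y)/4 + y^3 + 2*y^2 + sqrt(2)*y


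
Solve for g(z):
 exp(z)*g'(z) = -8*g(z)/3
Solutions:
 g(z) = C1*exp(8*exp(-z)/3)


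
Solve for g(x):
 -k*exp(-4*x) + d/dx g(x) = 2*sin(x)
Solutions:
 g(x) = C1 - k*exp(-4*x)/4 - 2*cos(x)


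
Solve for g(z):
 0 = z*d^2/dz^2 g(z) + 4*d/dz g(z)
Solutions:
 g(z) = C1 + C2/z^3


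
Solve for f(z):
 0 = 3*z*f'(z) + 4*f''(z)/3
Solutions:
 f(z) = C1 + C2*erf(3*sqrt(2)*z/4)


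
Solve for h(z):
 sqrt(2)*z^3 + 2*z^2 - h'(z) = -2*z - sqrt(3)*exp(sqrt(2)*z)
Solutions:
 h(z) = C1 + sqrt(2)*z^4/4 + 2*z^3/3 + z^2 + sqrt(6)*exp(sqrt(2)*z)/2


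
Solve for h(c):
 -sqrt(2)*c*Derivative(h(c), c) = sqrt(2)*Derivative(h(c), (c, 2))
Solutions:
 h(c) = C1 + C2*erf(sqrt(2)*c/2)


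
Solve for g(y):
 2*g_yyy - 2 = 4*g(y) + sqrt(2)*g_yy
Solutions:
 g(y) = C1*exp(y*(-18*(sqrt(2)/108 + 1 + sqrt(2)*sqrt(-1 + (sqrt(2) + 108)^2/2)/108)^(1/3) - 1/(sqrt(2)/108 + 1 + sqrt(2)*sqrt(-1 + (sqrt(2) + 108)^2/2)/108)^(1/3) + 6*sqrt(2))/36)*sin(sqrt(3)*y*(-18*(sqrt(2)/108 + 1 + sqrt(2)*sqrt(-1 + 1458*(-2 - sqrt(2)/54)^2)/108)^(1/3) + (sqrt(2)/108 + 1 + sqrt(2)*sqrt(-1 + 1458*(-2 - sqrt(2)/54)^2)/108)^(-1/3))/36) + C2*exp(y*(-18*(sqrt(2)/108 + 1 + sqrt(2)*sqrt(-1 + (sqrt(2) + 108)^2/2)/108)^(1/3) - 1/(sqrt(2)/108 + 1 + sqrt(2)*sqrt(-1 + (sqrt(2) + 108)^2/2)/108)^(1/3) + 6*sqrt(2))/36)*cos(sqrt(3)*y*(-18*(sqrt(2)/108 + 1 + sqrt(2)*sqrt(-1 + 1458*(-2 - sqrt(2)/54)^2)/108)^(1/3) + (sqrt(2)/108 + 1 + sqrt(2)*sqrt(-1 + 1458*(-2 - sqrt(2)/54)^2)/108)^(-1/3))/36) + C3*exp(y*(1/(18*(sqrt(2)/108 + 1 + sqrt(2)*sqrt(-1 + (sqrt(2) + 108)^2/2)/108)^(1/3)) + sqrt(2)/6 + (sqrt(2)/108 + 1 + sqrt(2)*sqrt(-1 + (sqrt(2) + 108)^2/2)/108)^(1/3))) - 1/2


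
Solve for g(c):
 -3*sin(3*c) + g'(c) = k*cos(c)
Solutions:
 g(c) = C1 + k*sin(c) - cos(3*c)


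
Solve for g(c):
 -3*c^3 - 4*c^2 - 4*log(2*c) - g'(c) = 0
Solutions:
 g(c) = C1 - 3*c^4/4 - 4*c^3/3 - 4*c*log(c) - 4*c*log(2) + 4*c


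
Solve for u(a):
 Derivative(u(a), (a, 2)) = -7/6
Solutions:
 u(a) = C1 + C2*a - 7*a^2/12


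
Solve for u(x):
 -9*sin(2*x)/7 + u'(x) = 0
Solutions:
 u(x) = C1 - 9*cos(2*x)/14


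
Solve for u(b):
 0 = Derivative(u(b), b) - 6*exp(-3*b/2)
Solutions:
 u(b) = C1 - 4*exp(-3*b/2)


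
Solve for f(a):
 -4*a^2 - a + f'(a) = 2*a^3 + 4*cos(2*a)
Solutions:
 f(a) = C1 + a^4/2 + 4*a^3/3 + a^2/2 + 2*sin(2*a)


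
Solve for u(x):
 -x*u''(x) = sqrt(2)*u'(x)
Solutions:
 u(x) = C1 + C2*x^(1 - sqrt(2))


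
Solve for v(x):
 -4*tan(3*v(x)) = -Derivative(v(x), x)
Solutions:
 v(x) = -asin(C1*exp(12*x))/3 + pi/3
 v(x) = asin(C1*exp(12*x))/3


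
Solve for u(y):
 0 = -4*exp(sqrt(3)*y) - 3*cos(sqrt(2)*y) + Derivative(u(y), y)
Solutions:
 u(y) = C1 + 4*sqrt(3)*exp(sqrt(3)*y)/3 + 3*sqrt(2)*sin(sqrt(2)*y)/2


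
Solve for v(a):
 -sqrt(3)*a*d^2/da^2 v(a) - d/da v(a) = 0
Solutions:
 v(a) = C1 + C2*a^(1 - sqrt(3)/3)


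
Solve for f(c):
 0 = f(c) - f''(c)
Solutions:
 f(c) = C1*exp(-c) + C2*exp(c)


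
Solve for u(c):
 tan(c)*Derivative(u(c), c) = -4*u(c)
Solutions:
 u(c) = C1/sin(c)^4


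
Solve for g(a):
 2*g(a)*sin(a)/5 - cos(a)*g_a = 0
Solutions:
 g(a) = C1/cos(a)^(2/5)


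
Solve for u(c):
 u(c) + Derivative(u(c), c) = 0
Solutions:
 u(c) = C1*exp(-c)


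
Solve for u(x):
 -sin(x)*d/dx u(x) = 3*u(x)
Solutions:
 u(x) = C1*(cos(x) + 1)^(3/2)/(cos(x) - 1)^(3/2)


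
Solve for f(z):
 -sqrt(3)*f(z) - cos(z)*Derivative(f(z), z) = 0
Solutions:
 f(z) = C1*(sin(z) - 1)^(sqrt(3)/2)/(sin(z) + 1)^(sqrt(3)/2)


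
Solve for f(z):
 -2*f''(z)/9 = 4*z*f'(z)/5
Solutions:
 f(z) = C1 + C2*erf(3*sqrt(5)*z/5)


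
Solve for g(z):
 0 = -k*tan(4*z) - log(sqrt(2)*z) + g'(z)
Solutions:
 g(z) = C1 - k*log(cos(4*z))/4 + z*log(z) - z + z*log(2)/2


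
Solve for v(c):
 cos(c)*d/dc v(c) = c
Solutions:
 v(c) = C1 + Integral(c/cos(c), c)


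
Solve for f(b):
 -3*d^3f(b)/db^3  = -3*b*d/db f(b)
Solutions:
 f(b) = C1 + Integral(C2*airyai(b) + C3*airybi(b), b)


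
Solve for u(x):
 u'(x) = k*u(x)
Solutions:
 u(x) = C1*exp(k*x)


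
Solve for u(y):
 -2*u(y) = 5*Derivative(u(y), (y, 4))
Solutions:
 u(y) = (C1*sin(10^(3/4)*y/10) + C2*cos(10^(3/4)*y/10))*exp(-10^(3/4)*y/10) + (C3*sin(10^(3/4)*y/10) + C4*cos(10^(3/4)*y/10))*exp(10^(3/4)*y/10)


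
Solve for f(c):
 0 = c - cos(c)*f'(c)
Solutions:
 f(c) = C1 + Integral(c/cos(c), c)


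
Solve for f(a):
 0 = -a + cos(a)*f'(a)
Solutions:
 f(a) = C1 + Integral(a/cos(a), a)


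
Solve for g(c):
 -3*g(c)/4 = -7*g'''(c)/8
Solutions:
 g(c) = C3*exp(6^(1/3)*7^(2/3)*c/7) + (C1*sin(2^(1/3)*3^(5/6)*7^(2/3)*c/14) + C2*cos(2^(1/3)*3^(5/6)*7^(2/3)*c/14))*exp(-6^(1/3)*7^(2/3)*c/14)


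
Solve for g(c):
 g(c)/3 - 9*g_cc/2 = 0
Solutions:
 g(c) = C1*exp(-sqrt(6)*c/9) + C2*exp(sqrt(6)*c/9)


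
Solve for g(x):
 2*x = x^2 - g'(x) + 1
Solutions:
 g(x) = C1 + x^3/3 - x^2 + x


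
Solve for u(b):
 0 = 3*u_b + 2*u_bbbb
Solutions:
 u(b) = C1 + C4*exp(-2^(2/3)*3^(1/3)*b/2) + (C2*sin(2^(2/3)*3^(5/6)*b/4) + C3*cos(2^(2/3)*3^(5/6)*b/4))*exp(2^(2/3)*3^(1/3)*b/4)


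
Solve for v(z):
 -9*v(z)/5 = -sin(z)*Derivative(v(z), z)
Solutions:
 v(z) = C1*(cos(z) - 1)^(9/10)/(cos(z) + 1)^(9/10)


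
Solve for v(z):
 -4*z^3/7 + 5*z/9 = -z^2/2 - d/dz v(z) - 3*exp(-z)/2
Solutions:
 v(z) = C1 + z^4/7 - z^3/6 - 5*z^2/18 + 3*exp(-z)/2


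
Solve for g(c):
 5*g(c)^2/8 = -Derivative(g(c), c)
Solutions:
 g(c) = 8/(C1 + 5*c)


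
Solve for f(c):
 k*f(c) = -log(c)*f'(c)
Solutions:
 f(c) = C1*exp(-k*li(c))


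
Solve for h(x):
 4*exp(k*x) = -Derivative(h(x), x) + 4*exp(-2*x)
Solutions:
 h(x) = C1 - 2*exp(-2*x) - 4*exp(k*x)/k


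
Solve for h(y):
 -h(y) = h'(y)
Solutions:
 h(y) = C1*exp(-y)


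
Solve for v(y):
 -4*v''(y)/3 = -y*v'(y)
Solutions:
 v(y) = C1 + C2*erfi(sqrt(6)*y/4)


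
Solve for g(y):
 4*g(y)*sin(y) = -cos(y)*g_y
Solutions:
 g(y) = C1*cos(y)^4


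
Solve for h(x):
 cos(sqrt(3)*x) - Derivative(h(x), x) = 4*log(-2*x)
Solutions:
 h(x) = C1 - 4*x*log(-x) - 4*x*log(2) + 4*x + sqrt(3)*sin(sqrt(3)*x)/3


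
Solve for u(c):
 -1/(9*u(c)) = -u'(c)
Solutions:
 u(c) = -sqrt(C1 + 2*c)/3
 u(c) = sqrt(C1 + 2*c)/3


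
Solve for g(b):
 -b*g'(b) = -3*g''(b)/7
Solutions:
 g(b) = C1 + C2*erfi(sqrt(42)*b/6)


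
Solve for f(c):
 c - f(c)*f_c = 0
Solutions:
 f(c) = -sqrt(C1 + c^2)
 f(c) = sqrt(C1 + c^2)


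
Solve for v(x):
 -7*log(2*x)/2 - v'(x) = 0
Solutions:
 v(x) = C1 - 7*x*log(x)/2 - 7*x*log(2)/2 + 7*x/2


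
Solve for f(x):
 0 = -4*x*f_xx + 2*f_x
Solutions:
 f(x) = C1 + C2*x^(3/2)


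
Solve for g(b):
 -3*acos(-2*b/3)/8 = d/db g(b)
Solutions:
 g(b) = C1 - 3*b*acos(-2*b/3)/8 - 3*sqrt(9 - 4*b^2)/16


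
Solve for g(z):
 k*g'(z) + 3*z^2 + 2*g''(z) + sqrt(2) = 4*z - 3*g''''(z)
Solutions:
 g(z) = C1 + C2*exp(2^(1/3)*z*(-2^(1/3)*(9*k + sqrt(81*k^2 + 32))^(1/3) + 4/(9*k + sqrt(81*k^2 + 32))^(1/3))/6) + C3*exp(2^(1/3)*z*(2^(1/3)*(9*k + sqrt(81*k^2 + 32))^(1/3) - 2^(1/3)*sqrt(3)*I*(9*k + sqrt(81*k^2 + 32))^(1/3) + 16/((-1 + sqrt(3)*I)*(9*k + sqrt(81*k^2 + 32))^(1/3)))/12) + C4*exp(2^(1/3)*z*(2^(1/3)*(9*k + sqrt(81*k^2 + 32))^(1/3) + 2^(1/3)*sqrt(3)*I*(9*k + sqrt(81*k^2 + 32))^(1/3) - 16/((1 + sqrt(3)*I)*(9*k + sqrt(81*k^2 + 32))^(1/3)))/12) - z^3/k + 2*z^2/k - sqrt(2)*z/k + 6*z^2/k^2 - 8*z/k^2 - 24*z/k^3


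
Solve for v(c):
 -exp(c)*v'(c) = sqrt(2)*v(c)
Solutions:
 v(c) = C1*exp(sqrt(2)*exp(-c))


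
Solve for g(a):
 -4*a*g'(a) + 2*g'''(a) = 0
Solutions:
 g(a) = C1 + Integral(C2*airyai(2^(1/3)*a) + C3*airybi(2^(1/3)*a), a)


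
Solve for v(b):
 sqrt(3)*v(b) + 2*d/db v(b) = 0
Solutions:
 v(b) = C1*exp(-sqrt(3)*b/2)


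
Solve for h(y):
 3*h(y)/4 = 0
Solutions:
 h(y) = 0


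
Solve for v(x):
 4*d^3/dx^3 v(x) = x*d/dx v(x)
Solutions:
 v(x) = C1 + Integral(C2*airyai(2^(1/3)*x/2) + C3*airybi(2^(1/3)*x/2), x)


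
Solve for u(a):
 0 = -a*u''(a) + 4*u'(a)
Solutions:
 u(a) = C1 + C2*a^5


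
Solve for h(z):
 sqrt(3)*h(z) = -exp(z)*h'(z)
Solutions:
 h(z) = C1*exp(sqrt(3)*exp(-z))


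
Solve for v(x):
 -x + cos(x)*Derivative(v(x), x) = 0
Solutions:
 v(x) = C1 + Integral(x/cos(x), x)


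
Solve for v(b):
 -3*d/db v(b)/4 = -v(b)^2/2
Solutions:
 v(b) = -3/(C1 + 2*b)


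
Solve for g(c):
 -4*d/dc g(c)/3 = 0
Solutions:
 g(c) = C1


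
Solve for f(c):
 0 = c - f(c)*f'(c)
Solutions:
 f(c) = -sqrt(C1 + c^2)
 f(c) = sqrt(C1 + c^2)


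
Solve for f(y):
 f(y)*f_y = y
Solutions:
 f(y) = -sqrt(C1 + y^2)
 f(y) = sqrt(C1 + y^2)


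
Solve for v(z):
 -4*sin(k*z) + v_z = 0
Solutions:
 v(z) = C1 - 4*cos(k*z)/k


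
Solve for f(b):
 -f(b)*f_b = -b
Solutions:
 f(b) = -sqrt(C1 + b^2)
 f(b) = sqrt(C1 + b^2)


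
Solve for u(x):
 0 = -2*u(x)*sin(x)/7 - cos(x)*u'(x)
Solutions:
 u(x) = C1*cos(x)^(2/7)


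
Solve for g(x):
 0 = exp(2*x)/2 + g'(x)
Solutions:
 g(x) = C1 - exp(2*x)/4


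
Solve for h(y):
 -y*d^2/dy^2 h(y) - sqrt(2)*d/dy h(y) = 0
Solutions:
 h(y) = C1 + C2*y^(1 - sqrt(2))


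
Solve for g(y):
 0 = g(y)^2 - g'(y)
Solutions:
 g(y) = -1/(C1 + y)


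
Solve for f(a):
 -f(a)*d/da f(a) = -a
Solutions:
 f(a) = -sqrt(C1 + a^2)
 f(a) = sqrt(C1 + a^2)


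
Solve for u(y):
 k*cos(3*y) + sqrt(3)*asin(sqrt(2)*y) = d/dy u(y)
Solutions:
 u(y) = C1 + k*sin(3*y)/3 + sqrt(3)*(y*asin(sqrt(2)*y) + sqrt(2)*sqrt(1 - 2*y^2)/2)


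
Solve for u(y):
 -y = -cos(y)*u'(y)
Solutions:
 u(y) = C1 + Integral(y/cos(y), y)


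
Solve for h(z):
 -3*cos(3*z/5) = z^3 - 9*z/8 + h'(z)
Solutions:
 h(z) = C1 - z^4/4 + 9*z^2/16 - 5*sin(3*z/5)


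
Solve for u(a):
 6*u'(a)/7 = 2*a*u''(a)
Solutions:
 u(a) = C1 + C2*a^(10/7)


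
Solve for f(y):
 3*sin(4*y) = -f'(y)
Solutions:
 f(y) = C1 + 3*cos(4*y)/4


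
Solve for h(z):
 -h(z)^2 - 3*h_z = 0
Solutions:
 h(z) = 3/(C1 + z)


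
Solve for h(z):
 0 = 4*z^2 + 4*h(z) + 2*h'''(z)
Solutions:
 h(z) = C3*exp(-2^(1/3)*z) - z^2 + (C1*sin(2^(1/3)*sqrt(3)*z/2) + C2*cos(2^(1/3)*sqrt(3)*z/2))*exp(2^(1/3)*z/2)


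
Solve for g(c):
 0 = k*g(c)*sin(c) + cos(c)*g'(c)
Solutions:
 g(c) = C1*exp(k*log(cos(c)))


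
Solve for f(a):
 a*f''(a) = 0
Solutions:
 f(a) = C1 + C2*a


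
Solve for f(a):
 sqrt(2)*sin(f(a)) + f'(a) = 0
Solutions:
 f(a) = -acos((-C1 - exp(2*sqrt(2)*a))/(C1 - exp(2*sqrt(2)*a))) + 2*pi
 f(a) = acos((-C1 - exp(2*sqrt(2)*a))/(C1 - exp(2*sqrt(2)*a)))


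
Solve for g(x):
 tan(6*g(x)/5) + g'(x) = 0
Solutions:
 g(x) = -5*asin(C1*exp(-6*x/5))/6 + 5*pi/6
 g(x) = 5*asin(C1*exp(-6*x/5))/6


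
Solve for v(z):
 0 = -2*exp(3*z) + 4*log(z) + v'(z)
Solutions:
 v(z) = C1 - 4*z*log(z) + 4*z + 2*exp(3*z)/3


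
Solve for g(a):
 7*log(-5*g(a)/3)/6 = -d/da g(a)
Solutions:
 6*Integral(1/(log(-_y) - log(3) + log(5)), (_y, g(a)))/7 = C1 - a


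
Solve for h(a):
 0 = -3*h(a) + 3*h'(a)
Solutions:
 h(a) = C1*exp(a)


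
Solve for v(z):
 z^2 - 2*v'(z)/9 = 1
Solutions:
 v(z) = C1 + 3*z^3/2 - 9*z/2


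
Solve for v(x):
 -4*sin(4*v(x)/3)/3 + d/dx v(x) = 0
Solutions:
 -4*x/3 + 3*log(cos(4*v(x)/3) - 1)/8 - 3*log(cos(4*v(x)/3) + 1)/8 = C1


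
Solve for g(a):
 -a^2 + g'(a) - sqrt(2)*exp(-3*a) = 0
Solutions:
 g(a) = C1 + a^3/3 - sqrt(2)*exp(-3*a)/3


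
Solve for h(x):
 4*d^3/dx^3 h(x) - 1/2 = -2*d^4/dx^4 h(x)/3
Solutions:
 h(x) = C1 + C2*x + C3*x^2 + C4*exp(-6*x) + x^3/48


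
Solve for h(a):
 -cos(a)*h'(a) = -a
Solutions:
 h(a) = C1 + Integral(a/cos(a), a)


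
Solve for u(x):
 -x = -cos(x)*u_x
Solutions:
 u(x) = C1 + Integral(x/cos(x), x)


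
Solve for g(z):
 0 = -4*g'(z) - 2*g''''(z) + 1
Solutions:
 g(z) = C1 + C4*exp(-2^(1/3)*z) + z/4 + (C2*sin(2^(1/3)*sqrt(3)*z/2) + C3*cos(2^(1/3)*sqrt(3)*z/2))*exp(2^(1/3)*z/2)


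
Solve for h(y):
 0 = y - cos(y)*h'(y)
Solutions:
 h(y) = C1 + Integral(y/cos(y), y)


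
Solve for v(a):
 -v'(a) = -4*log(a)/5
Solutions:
 v(a) = C1 + 4*a*log(a)/5 - 4*a/5


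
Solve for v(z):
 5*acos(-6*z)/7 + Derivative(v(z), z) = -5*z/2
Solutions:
 v(z) = C1 - 5*z^2/4 - 5*z*acos(-6*z)/7 - 5*sqrt(1 - 36*z^2)/42


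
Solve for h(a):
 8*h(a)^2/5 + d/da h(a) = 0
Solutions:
 h(a) = 5/(C1 + 8*a)


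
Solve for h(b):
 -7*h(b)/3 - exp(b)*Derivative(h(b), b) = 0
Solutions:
 h(b) = C1*exp(7*exp(-b)/3)


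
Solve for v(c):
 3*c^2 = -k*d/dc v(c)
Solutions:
 v(c) = C1 - c^3/k


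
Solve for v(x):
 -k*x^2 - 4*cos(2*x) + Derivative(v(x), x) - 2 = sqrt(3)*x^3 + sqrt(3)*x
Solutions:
 v(x) = C1 + k*x^3/3 + sqrt(3)*x^4/4 + sqrt(3)*x^2/2 + 2*x + 2*sin(2*x)


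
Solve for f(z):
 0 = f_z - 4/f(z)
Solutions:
 f(z) = -sqrt(C1 + 8*z)
 f(z) = sqrt(C1 + 8*z)


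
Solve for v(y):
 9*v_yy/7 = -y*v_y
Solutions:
 v(y) = C1 + C2*erf(sqrt(14)*y/6)


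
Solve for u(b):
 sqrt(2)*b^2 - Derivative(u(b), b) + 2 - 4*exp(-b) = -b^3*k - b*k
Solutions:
 u(b) = C1 + b^4*k/4 + sqrt(2)*b^3/3 + b^2*k/2 + 2*b + 4*exp(-b)


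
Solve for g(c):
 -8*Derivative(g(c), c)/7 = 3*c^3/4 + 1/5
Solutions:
 g(c) = C1 - 21*c^4/128 - 7*c/40


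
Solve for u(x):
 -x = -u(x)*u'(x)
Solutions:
 u(x) = -sqrt(C1 + x^2)
 u(x) = sqrt(C1 + x^2)


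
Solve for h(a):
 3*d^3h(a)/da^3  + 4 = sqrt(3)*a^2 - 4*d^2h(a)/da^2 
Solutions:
 h(a) = C1 + C2*a + C3*exp(-4*a/3) + sqrt(3)*a^4/48 - sqrt(3)*a^3/16 + a^2*(-32 + 9*sqrt(3))/64


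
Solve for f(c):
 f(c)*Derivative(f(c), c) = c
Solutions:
 f(c) = -sqrt(C1 + c^2)
 f(c) = sqrt(C1 + c^2)


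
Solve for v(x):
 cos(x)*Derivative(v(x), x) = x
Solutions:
 v(x) = C1 + Integral(x/cos(x), x)


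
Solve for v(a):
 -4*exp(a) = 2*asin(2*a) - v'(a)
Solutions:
 v(a) = C1 + 2*a*asin(2*a) + sqrt(1 - 4*a^2) + 4*exp(a)


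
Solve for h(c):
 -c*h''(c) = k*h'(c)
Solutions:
 h(c) = C1 + c^(1 - re(k))*(C2*sin(log(c)*Abs(im(k))) + C3*cos(log(c)*im(k)))


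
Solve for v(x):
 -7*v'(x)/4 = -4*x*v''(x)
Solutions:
 v(x) = C1 + C2*x^(23/16)


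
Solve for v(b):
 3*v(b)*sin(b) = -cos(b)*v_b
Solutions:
 v(b) = C1*cos(b)^3


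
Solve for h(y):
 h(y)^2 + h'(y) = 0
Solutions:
 h(y) = 1/(C1 + y)


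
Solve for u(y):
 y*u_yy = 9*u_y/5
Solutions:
 u(y) = C1 + C2*y^(14/5)


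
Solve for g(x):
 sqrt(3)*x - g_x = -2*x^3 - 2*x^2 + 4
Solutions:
 g(x) = C1 + x^4/2 + 2*x^3/3 + sqrt(3)*x^2/2 - 4*x


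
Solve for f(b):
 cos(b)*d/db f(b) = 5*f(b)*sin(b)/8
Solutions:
 f(b) = C1/cos(b)^(5/8)


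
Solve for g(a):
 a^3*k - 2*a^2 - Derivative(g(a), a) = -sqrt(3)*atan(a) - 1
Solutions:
 g(a) = C1 + a^4*k/4 - 2*a^3/3 + a + sqrt(3)*(a*atan(a) - log(a^2 + 1)/2)


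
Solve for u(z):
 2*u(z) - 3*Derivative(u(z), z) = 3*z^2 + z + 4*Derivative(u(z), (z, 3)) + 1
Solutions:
 u(z) = C3*exp(z/2) + 3*z^2/2 + 5*z + (C1*sin(sqrt(15)*z/4) + C2*cos(sqrt(15)*z/4))*exp(-z/4) + 8


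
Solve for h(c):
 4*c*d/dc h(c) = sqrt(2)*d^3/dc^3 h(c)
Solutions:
 h(c) = C1 + Integral(C2*airyai(sqrt(2)*c) + C3*airybi(sqrt(2)*c), c)


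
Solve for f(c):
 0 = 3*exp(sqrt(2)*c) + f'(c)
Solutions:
 f(c) = C1 - 3*sqrt(2)*exp(sqrt(2)*c)/2


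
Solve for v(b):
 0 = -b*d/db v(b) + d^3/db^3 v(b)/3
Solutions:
 v(b) = C1 + Integral(C2*airyai(3^(1/3)*b) + C3*airybi(3^(1/3)*b), b)


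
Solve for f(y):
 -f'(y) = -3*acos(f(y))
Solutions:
 Integral(1/acos(_y), (_y, f(y))) = C1 + 3*y


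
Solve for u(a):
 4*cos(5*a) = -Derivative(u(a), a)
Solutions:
 u(a) = C1 - 4*sin(5*a)/5


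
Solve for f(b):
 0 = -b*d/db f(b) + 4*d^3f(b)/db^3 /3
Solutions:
 f(b) = C1 + Integral(C2*airyai(6^(1/3)*b/2) + C3*airybi(6^(1/3)*b/2), b)


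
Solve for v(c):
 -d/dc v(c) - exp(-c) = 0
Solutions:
 v(c) = C1 + exp(-c)


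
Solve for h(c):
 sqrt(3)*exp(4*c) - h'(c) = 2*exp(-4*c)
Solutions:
 h(c) = C1 + sqrt(3)*exp(4*c)/4 + exp(-4*c)/2


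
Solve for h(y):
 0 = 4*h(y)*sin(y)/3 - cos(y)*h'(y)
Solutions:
 h(y) = C1/cos(y)^(4/3)


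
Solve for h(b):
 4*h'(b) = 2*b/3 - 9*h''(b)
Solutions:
 h(b) = C1 + C2*exp(-4*b/9) + b^2/12 - 3*b/8


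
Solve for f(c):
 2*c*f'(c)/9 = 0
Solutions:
 f(c) = C1


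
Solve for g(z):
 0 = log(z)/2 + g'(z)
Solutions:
 g(z) = C1 - z*log(z)/2 + z/2


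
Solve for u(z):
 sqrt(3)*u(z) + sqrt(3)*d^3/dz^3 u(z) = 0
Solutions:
 u(z) = C3*exp(-z) + (C1*sin(sqrt(3)*z/2) + C2*cos(sqrt(3)*z/2))*exp(z/2)


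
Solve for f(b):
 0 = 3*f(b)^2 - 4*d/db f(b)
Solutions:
 f(b) = -4/(C1 + 3*b)


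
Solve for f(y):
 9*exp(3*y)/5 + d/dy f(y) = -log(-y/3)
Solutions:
 f(y) = C1 - y*log(-y) + y*(1 + log(3)) - 3*exp(3*y)/5


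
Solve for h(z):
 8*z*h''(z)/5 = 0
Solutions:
 h(z) = C1 + C2*z


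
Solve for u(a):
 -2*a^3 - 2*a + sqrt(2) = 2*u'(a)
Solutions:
 u(a) = C1 - a^4/4 - a^2/2 + sqrt(2)*a/2


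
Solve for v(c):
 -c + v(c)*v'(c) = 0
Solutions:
 v(c) = -sqrt(C1 + c^2)
 v(c) = sqrt(C1 + c^2)


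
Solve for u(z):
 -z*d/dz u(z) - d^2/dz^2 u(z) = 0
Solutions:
 u(z) = C1 + C2*erf(sqrt(2)*z/2)


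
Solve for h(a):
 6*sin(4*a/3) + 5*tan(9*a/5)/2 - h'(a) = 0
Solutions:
 h(a) = C1 - 25*log(cos(9*a/5))/18 - 9*cos(4*a/3)/2


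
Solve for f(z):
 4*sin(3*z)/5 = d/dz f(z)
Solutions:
 f(z) = C1 - 4*cos(3*z)/15


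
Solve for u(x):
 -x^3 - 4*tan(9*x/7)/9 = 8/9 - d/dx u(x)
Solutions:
 u(x) = C1 + x^4/4 + 8*x/9 - 28*log(cos(9*x/7))/81


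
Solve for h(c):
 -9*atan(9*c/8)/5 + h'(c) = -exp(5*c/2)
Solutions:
 h(c) = C1 + 9*c*atan(9*c/8)/5 - 2*exp(5*c/2)/5 - 4*log(81*c^2 + 64)/5


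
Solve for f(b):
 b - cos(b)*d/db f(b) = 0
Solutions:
 f(b) = C1 + Integral(b/cos(b), b)


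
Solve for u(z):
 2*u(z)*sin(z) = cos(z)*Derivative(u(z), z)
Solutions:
 u(z) = C1/cos(z)^2


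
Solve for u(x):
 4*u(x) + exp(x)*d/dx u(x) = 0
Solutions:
 u(x) = C1*exp(4*exp(-x))


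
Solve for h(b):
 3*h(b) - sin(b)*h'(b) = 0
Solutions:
 h(b) = C1*(cos(b) - 1)^(3/2)/(cos(b) + 1)^(3/2)


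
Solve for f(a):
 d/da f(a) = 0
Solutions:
 f(a) = C1


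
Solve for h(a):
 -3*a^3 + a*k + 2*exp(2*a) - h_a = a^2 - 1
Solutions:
 h(a) = C1 - 3*a^4/4 - a^3/3 + a^2*k/2 + a + exp(2*a)


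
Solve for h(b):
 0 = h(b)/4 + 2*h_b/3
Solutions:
 h(b) = C1*exp(-3*b/8)


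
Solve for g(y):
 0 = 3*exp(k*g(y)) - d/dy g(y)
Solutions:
 g(y) = Piecewise((log(-1/(C1*k + 3*k*y))/k, Ne(k, 0)), (nan, True))
 g(y) = Piecewise((C1 + 3*y, Eq(k, 0)), (nan, True))


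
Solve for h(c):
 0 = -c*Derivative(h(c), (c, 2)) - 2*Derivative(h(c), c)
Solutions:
 h(c) = C1 + C2/c


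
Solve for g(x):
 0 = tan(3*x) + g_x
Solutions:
 g(x) = C1 + log(cos(3*x))/3


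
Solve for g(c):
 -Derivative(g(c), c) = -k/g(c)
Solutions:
 g(c) = -sqrt(C1 + 2*c*k)
 g(c) = sqrt(C1 + 2*c*k)


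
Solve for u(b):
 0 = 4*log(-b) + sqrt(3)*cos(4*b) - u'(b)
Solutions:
 u(b) = C1 + 4*b*log(-b) - 4*b + sqrt(3)*sin(4*b)/4


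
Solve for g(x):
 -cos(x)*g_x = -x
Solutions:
 g(x) = C1 + Integral(x/cos(x), x)


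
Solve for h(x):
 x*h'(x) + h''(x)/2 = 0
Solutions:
 h(x) = C1 + C2*erf(x)


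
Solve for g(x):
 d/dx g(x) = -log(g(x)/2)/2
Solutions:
 -2*Integral(1/(-log(_y) + log(2)), (_y, g(x))) = C1 - x


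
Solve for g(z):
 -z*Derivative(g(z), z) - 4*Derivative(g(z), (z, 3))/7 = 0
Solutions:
 g(z) = C1 + Integral(C2*airyai(-14^(1/3)*z/2) + C3*airybi(-14^(1/3)*z/2), z)


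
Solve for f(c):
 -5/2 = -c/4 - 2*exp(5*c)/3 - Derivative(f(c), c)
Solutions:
 f(c) = C1 - c^2/8 + 5*c/2 - 2*exp(5*c)/15


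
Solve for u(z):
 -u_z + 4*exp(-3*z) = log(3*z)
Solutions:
 u(z) = C1 - z*log(z) + z*(1 - log(3)) - 4*exp(-3*z)/3


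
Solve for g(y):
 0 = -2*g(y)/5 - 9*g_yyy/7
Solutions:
 g(y) = C3*exp(-1050^(1/3)*y/15) + (C1*sin(3^(5/6)*350^(1/3)*y/30) + C2*cos(3^(5/6)*350^(1/3)*y/30))*exp(1050^(1/3)*y/30)


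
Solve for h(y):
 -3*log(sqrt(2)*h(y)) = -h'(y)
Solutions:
 -2*Integral(1/(2*log(_y) + log(2)), (_y, h(y)))/3 = C1 - y


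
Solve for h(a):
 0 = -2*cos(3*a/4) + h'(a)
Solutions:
 h(a) = C1 + 8*sin(3*a/4)/3


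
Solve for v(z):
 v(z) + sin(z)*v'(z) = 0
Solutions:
 v(z) = C1*sqrt(cos(z) + 1)/sqrt(cos(z) - 1)


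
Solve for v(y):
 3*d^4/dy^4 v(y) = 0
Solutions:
 v(y) = C1 + C2*y + C3*y^2 + C4*y^3


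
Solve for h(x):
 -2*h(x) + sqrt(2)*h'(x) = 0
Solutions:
 h(x) = C1*exp(sqrt(2)*x)


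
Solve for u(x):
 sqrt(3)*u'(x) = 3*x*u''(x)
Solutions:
 u(x) = C1 + C2*x^(sqrt(3)/3 + 1)


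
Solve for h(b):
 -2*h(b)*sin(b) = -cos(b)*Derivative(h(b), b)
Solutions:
 h(b) = C1/cos(b)^2


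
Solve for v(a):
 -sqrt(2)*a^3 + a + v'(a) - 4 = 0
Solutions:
 v(a) = C1 + sqrt(2)*a^4/4 - a^2/2 + 4*a


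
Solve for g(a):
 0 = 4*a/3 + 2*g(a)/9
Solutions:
 g(a) = -6*a


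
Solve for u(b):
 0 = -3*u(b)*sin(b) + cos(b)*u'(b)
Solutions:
 u(b) = C1/cos(b)^3


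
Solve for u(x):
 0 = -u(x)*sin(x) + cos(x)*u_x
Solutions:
 u(x) = C1/cos(x)


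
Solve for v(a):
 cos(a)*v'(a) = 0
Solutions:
 v(a) = C1


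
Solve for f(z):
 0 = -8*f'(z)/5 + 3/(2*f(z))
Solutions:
 f(z) = -sqrt(C1 + 30*z)/4
 f(z) = sqrt(C1 + 30*z)/4


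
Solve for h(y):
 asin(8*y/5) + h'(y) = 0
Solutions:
 h(y) = C1 - y*asin(8*y/5) - sqrt(25 - 64*y^2)/8


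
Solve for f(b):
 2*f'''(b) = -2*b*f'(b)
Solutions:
 f(b) = C1 + Integral(C2*airyai(-b) + C3*airybi(-b), b)


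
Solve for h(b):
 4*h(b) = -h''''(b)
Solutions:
 h(b) = (C1*sin(b) + C2*cos(b))*exp(-b) + (C3*sin(b) + C4*cos(b))*exp(b)


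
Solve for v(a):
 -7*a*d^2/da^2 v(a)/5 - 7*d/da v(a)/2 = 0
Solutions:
 v(a) = C1 + C2/a^(3/2)


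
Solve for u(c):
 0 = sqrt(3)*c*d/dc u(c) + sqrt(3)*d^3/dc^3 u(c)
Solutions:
 u(c) = C1 + Integral(C2*airyai(-c) + C3*airybi(-c), c)


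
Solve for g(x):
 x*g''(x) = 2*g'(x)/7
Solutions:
 g(x) = C1 + C2*x^(9/7)


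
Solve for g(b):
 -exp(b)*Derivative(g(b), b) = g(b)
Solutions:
 g(b) = C1*exp(exp(-b))


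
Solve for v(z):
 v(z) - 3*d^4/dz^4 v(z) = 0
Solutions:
 v(z) = C1*exp(-3^(3/4)*z/3) + C2*exp(3^(3/4)*z/3) + C3*sin(3^(3/4)*z/3) + C4*cos(3^(3/4)*z/3)


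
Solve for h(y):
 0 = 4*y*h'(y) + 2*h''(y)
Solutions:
 h(y) = C1 + C2*erf(y)


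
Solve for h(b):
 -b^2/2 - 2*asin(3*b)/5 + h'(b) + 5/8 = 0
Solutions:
 h(b) = C1 + b^3/6 + 2*b*asin(3*b)/5 - 5*b/8 + 2*sqrt(1 - 9*b^2)/15


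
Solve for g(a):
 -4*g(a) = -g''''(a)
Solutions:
 g(a) = C1*exp(-sqrt(2)*a) + C2*exp(sqrt(2)*a) + C3*sin(sqrt(2)*a) + C4*cos(sqrt(2)*a)


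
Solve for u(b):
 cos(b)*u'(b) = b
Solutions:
 u(b) = C1 + Integral(b/cos(b), b)


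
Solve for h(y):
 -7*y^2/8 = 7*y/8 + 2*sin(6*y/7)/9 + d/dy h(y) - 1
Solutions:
 h(y) = C1 - 7*y^3/24 - 7*y^2/16 + y + 7*cos(6*y/7)/27


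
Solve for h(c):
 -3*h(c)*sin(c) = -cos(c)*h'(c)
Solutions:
 h(c) = C1/cos(c)^3


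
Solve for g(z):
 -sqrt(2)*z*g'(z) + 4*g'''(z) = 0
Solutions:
 g(z) = C1 + Integral(C2*airyai(sqrt(2)*z/2) + C3*airybi(sqrt(2)*z/2), z)


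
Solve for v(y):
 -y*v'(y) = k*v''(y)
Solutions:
 v(y) = C1 + C2*sqrt(k)*erf(sqrt(2)*y*sqrt(1/k)/2)


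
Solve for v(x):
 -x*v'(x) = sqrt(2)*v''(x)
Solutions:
 v(x) = C1 + C2*erf(2^(1/4)*x/2)


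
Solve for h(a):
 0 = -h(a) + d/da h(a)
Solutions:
 h(a) = C1*exp(a)


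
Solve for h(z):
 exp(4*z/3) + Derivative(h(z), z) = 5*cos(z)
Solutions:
 h(z) = C1 - 3*exp(4*z/3)/4 + 5*sin(z)


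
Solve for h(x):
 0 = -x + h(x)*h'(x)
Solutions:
 h(x) = -sqrt(C1 + x^2)
 h(x) = sqrt(C1 + x^2)


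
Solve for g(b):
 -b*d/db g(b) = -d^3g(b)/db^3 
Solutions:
 g(b) = C1 + Integral(C2*airyai(b) + C3*airybi(b), b)


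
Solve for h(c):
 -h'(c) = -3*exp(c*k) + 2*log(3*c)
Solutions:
 h(c) = C1 - 2*c*log(c) + 2*c*(1 - log(3)) + Piecewise((3*exp(c*k)/k, Ne(k, 0)), (3*c, True))


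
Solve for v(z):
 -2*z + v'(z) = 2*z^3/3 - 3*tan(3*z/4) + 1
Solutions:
 v(z) = C1 + z^4/6 + z^2 + z + 4*log(cos(3*z/4))


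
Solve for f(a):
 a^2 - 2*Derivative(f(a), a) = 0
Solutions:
 f(a) = C1 + a^3/6


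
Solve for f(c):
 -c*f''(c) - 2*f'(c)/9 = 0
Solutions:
 f(c) = C1 + C2*c^(7/9)


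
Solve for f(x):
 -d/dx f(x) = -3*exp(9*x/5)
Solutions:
 f(x) = C1 + 5*exp(9*x/5)/3


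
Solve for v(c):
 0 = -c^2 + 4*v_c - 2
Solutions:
 v(c) = C1 + c^3/12 + c/2


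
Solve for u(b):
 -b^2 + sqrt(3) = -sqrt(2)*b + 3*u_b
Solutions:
 u(b) = C1 - b^3/9 + sqrt(2)*b^2/6 + sqrt(3)*b/3


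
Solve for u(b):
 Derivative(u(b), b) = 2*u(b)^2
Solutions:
 u(b) = -1/(C1 + 2*b)


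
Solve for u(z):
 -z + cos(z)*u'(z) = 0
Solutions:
 u(z) = C1 + Integral(z/cos(z), z)


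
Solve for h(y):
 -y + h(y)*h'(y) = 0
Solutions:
 h(y) = -sqrt(C1 + y^2)
 h(y) = sqrt(C1 + y^2)
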